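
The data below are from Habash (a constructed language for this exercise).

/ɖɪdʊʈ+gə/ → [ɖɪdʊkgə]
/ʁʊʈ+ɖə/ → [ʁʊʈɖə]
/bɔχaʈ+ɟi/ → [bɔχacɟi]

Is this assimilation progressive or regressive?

regressive

Comparing underlying and surface forms, /ʈ/ → [k] is the alternation; the neighbouring /g/ is constant.
The change retroflex → velar matches the place of the following /g/, identifying this as place assimilation.
The same holds elsewhere in the data: /ʈ/ → [c] before /ɟ/ (retroflex → palatal, matching palatal) — only place changes, and always toward the following segment.
Nothing changes in [ʁʊʈɖə]: there the adjacent consonants already agree in place (/ʈ/ and /ɖ/ are both retroflex), so this form is consistent with the same rule.
The trigger is the following segment, so the direction is regressive (anticipatory).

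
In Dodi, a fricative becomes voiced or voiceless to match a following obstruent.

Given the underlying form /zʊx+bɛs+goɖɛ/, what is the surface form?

[zʊɣbɛzgoɖɛ]

/x/ is a voiceless velar fricative. The following trigger /b/ is voiced, so /x/ must become voiced as well.
The voiced velar fricative is [ɣ], so /x/ → [ɣ].
At the second juncture, /s/ likewise becomes [z] adjacent to /g/.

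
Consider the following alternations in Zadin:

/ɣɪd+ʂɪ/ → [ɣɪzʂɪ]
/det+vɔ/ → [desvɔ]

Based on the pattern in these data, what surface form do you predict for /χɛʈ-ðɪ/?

[χɛʂðɪ]

The data show regressive manner assimilation: /d/ → [z] before /ʂ/; /t/ → [s] before /v/. In each pair only manner changes, matching the following consonant, while place and voice stay constant.
/ʈ/ is a voiceless retroflex stop. The following trigger /ð/ is a fricative, so /ʈ/ must become a fricative as well.
The voiceless retroflex fricative is [ʂ], so /ʈ/ → [ʂ].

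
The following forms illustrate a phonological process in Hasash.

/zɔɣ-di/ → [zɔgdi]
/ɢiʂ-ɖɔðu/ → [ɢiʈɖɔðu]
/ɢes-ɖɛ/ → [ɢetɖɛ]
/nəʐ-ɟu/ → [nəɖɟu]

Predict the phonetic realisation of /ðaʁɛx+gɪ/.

[ðaʁɛkgɪ]

The data show regressive manner assimilation: /ɣ/ → [g] before /d/; /ʂ/ → [ʈ] before /ɖ/; /s/ → [t] before /ɖ/; /ʐ/ → [ɖ] before /ɟ/. In each pair only manner changes, matching the following consonant, while place and voice stay constant.
The rule targets /x/ (voiceless velar fricative), which sits before the trigger /g/ (stop).
A voiceless velar stop is [k], so the surface segment is [k].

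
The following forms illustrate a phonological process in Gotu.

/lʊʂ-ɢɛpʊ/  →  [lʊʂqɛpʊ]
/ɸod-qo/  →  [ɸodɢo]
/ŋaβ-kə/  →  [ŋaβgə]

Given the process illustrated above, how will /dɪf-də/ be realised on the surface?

[dɪftə]

The data show progressive voicing assimilation: /ɢ/ → [q] after /ʂ/; /q/ → [ɢ] after /d/; /k/ → [g] after /β/. In each pair only voicing changes, matching the preceding consonant, while place and manner stay constant.
/d/ is a voiced alveolar stop. The preceding trigger /f/ is voiceless, so /d/ must become voiceless as well.
A voiceless alveolar stop is [t], so the surface segment is [t].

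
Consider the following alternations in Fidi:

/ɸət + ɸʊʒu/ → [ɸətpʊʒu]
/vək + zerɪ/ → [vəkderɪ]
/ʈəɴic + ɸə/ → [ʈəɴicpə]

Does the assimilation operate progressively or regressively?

progressive

The segment that alternates is /ɸ/, which surfaces as [p] when adjacent to /t/.
/ɸ/ is a fricative while /t/ is a stop; the output [p] is a stop, matching the trigger — so the feature that spreads is manner.
The other alternating forms pattern the same way: /z/ → [d] after /k/ (fricative → stop, matching a stop); /ɸ/ → [p] after /c/ (fricative → stop, matching a stop) — only manner changes, and always toward the preceding segment.
Since the segment that changes follows the conditioning segment, the assimilation is progressive.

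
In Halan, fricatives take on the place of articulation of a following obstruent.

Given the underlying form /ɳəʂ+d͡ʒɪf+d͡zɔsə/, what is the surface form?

[ɳəʃd͡ʒɪsd͡zɔsə]

/ʂ/ is a voiceless retroflex fricative. The following trigger /d͡ʒ/ is postalveolar, so /ʂ/ must become postalveolar as well.
A voiceless postalveolar fricative is [ʃ], so the surface segment is [ʃ].
At the second juncture, /f/ likewise becomes [s] adjacent to /d͡z/.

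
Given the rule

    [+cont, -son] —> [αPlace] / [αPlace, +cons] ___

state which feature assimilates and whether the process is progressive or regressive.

progressive place assimilation

The shared variable α links the value of the place features (abbreviated [Place]) on the target to the same value on the neighbouring segment, so place is the feature that assimilates.
Since the environment is written before the underscore, the trigger precedes the target; the direction is progressive.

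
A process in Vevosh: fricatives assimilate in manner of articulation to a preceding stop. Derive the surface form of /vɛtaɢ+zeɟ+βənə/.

The rule targets /z/ (voiced alveolar fricative), which sits after the trigger /ɢ/ (stop).
A voiced alveolar stop is [d], so the surface segment is [d].
At the second juncture, /β/ likewise becomes [b] adjacent to /ɟ/.

[vɛtaɢdeɟbənə]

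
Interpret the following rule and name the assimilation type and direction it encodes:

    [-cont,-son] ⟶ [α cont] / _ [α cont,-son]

regressive manner assimilation

The shared variable α links the value of [cont] on the target to that of the neighbouring obstruent. [cont] distinguishes stops from fricatives — a manner-of-articulation feature — so this is manner assimilation.
Since the environment is written after the underscore, the trigger follows the target; the direction is regressive.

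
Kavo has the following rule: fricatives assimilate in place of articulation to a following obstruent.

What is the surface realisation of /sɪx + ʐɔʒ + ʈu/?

[sɪʂʐɔʐʈu]

The rule targets /x/ (voiceless velar fricative), which sits before the trigger /ʐ/ (retroflex).
Changing only its place to retroflex gives [ʂ] — the voiceless retroflex fricative.
The same rule applies at the second boundary: /ʒ/ → [ʐ] next to /ʈ/.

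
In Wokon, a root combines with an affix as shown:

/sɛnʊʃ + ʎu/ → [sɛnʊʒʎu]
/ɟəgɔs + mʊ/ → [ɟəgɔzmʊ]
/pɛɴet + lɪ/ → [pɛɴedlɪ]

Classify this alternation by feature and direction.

regressive voicing assimilation

Underlying /ʃ/ is realised as [ʒ] next to /ʎ/; /ʎ/ itself does not change.
The change voiceless → voiced matches the voicing of the following /ʎ/, identifying this as voicing assimilation.
Place and manner are unchanged, so the assimilation is partial, not total.
The same holds elsewhere in the data: /s/ → [z] before /m/ (voiceless → voiced, matching voiced); /t/ → [d] before /l/ (voiceless → voiced, matching voiced) — only voicing changes, and always toward the following segment.
Since the segment that changes precedes the conditioning segment, the assimilation is regressive.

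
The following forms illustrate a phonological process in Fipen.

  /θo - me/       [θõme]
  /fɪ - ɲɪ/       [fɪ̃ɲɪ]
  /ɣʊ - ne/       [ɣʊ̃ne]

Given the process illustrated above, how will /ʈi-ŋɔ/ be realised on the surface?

[ʈĩŋɔ]

The data show regressive nasality assimilation (vowel nasalisation): /o/ → [õ] before /m/; /ɪ/ → [ɪ̃] before /ɲ/; /ʊ/ → [ʊ̃] before /n/ — a vowel is nasalised by an immediately following nasal consonant.
/i/ sits next to the nasal /ŋ/ and is therefore nasalised to [ĩ].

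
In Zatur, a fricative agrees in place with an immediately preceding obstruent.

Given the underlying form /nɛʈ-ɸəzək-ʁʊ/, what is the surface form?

The rule targets /ɸ/ (voiceless bilabial fricative), which sits after the trigger /ʈ/ (retroflex).
Changing only its place to retroflex gives [ʂ] — the voiceless retroflex fricative.
The same rule applies at the second boundary: /ʁ/ → [ɣ] next to /k/.

[nɛʈʂəzəkɣʊ]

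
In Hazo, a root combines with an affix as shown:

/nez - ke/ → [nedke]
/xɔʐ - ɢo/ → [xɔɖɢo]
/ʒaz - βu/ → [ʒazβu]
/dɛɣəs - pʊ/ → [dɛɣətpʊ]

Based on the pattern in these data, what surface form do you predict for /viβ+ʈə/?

The data show regressive manner assimilation: /z/ → [d] before /k/; /ʐ/ → [ɖ] before /ɢ/; /s/ → [t] before /p/. In each pair only manner changes, matching the following consonant, while place and voice stay constant.
Nothing changes in [ʒazβu]: there the adjacent consonants already agree in manner (/z/ and /β/ are both fricatives), so this form is consistent with the same rule.
The rule targets /β/ (voiced bilabial fricative), which sits before the trigger /ʈ/ (stop).
Changing only its manner to stop gives [b] — the voiced bilabial stop.

[vibʈə]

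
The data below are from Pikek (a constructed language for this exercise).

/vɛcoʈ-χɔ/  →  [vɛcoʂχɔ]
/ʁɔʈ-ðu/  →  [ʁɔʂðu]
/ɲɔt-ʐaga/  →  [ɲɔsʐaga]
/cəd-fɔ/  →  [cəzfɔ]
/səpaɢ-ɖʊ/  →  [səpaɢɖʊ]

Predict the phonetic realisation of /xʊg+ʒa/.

The data show regressive manner assimilation: /ʈ/ → [ʂ] before /χ/; /ʈ/ → [ʂ] before /ð/; /t/ → [s] before /ʐ/; /d/ → [z] before /f/. In each pair only manner changes, matching the following consonant, while place and voice stay constant.
No alternation appears in [səpaɢɖʊ]: there the adjacent consonants already agree in manner (/ɢ/ and /ɖ/ are both stops), so this form is consistent with the same rule.
/g/ is a voiced velar stop. The following trigger /ʒ/ is a fricative, so /g/ must become a fricative as well.
The voiced velar fricative is [ɣ], so /g/ → [ɣ].

[xʊɣʒa]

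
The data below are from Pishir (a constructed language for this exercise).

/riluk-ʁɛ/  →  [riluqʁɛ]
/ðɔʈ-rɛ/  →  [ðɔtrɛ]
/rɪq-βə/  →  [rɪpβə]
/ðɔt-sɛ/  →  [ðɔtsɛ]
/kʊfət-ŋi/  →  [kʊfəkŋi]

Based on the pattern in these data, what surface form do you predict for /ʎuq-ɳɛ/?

The data show regressive place assimilation: /k/ → [q] before /ʁ/; /ʈ/ → [t] before /r/; /q/ → [p] before /β/; /t/ → [k] before /ŋ/. In each pair only place changes, matching the following consonant, while manner and voice stay constant.
Nothing changes in [ðɔtsɛ]: there the adjacent consonants already agree in place (/t/ and /s/ are both alveolar), so this form is consistent with the same rule.
The rule targets /q/ (voiceless uvular stop), which sits before the trigger /ɳ/ (retroflex).
A voiceless retroflex stop is [ʈ], so the surface segment is [ʈ].

[ʎuʈɳɛ]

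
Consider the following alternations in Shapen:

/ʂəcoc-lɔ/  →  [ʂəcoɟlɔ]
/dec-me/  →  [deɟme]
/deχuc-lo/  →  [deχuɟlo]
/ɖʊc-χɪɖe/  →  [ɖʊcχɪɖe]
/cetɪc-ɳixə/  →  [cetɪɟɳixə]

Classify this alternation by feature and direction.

The segment that alternates is /c/, which surfaces as [ɟ] when adjacent to /l/.
The change voiceless → voiced matches the voicing of the following /l/, identifying this as voicing assimilation.
Place and manner are unchanged, so the assimilation is partial, not total.
Checking the remaining alternations: /c/ → [ɟ] before /m/ (voiceless → voiced, matching voiced); /c/ → [ɟ] before /ɳ/ (voiceless → voiced, matching voiced) — only voicing changes, and always toward the following segment.
Nothing changes in [ɖʊcχɪɖe]: there the adjacent consonants already agree in voicing (/c/ and /χ/ are both voiceless), so this form is consistent with the same rule.
The trigger is the following segment, so the direction is regressive (anticipatory).

regressive voicing assimilation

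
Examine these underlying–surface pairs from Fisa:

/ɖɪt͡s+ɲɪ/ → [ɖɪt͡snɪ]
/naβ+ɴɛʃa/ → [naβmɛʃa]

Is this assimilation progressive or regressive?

progressive

Comparing underlying and surface forms, /ɲ/ → [n] is the alternation; the neighbouring /t͡s/ is constant.
The change palatal → alveolar matches the place of the preceding /t͡s/, identifying this as place assimilation.
The same holds elsewhere in the data: /ɴ/ → [m] after /β/ (uvular → bilabial, matching bilabial) — only place changes, and always toward the preceding segment.
Since the segment that changes follows the conditioning segment, the assimilation is progressive.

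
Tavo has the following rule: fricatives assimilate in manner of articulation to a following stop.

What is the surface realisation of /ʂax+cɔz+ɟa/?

The rule targets /x/ (voiceless velar fricative), which sits before the trigger /c/ (stop).
Changing only its manner to stop gives [k] — the voiceless velar stop.
The same rule applies at the second boundary: /z/ → [d] next to /ɟ/.

[ʂakcɔdɟa]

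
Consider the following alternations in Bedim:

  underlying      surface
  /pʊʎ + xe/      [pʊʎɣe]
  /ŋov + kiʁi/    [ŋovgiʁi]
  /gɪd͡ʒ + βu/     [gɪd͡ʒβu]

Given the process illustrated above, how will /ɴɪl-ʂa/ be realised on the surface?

[ɴɪlʐa]

The data show progressive voicing assimilation: /x/ → [ɣ] after /ʎ/; /k/ → [g] after /v/. In each pair only voicing changes, matching the preceding consonant, while place and manner stay constant.
No alternation appears in [gɪd͡ʒβu]: there the adjacent consonants already agree in voicing (/β/ and /d͡ʒ/ are both voiced), so this form is consistent with the same rule.
The rule targets /ʂ/ (voiceless retroflex fricative), which sits after the trigger /l/ (voiced).
A voiced retroflex fricative is [ʐ], so the surface segment is [ʐ].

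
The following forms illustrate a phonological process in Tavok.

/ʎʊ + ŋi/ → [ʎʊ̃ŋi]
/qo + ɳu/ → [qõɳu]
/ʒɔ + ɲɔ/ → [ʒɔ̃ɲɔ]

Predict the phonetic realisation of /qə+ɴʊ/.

The data show regressive nasality assimilation (vowel nasalisation): /ʊ/ → [ʊ̃] before /ŋ/; /o/ → [õ] before /ɳ/; /ɔ/ → [ɔ̃] before /ɲ/ — a vowel is nasalised by an immediately following nasal consonant.
/ə/ sits next to the nasal /ɴ/ and is therefore nasalised to [ə̃].

[qə̃ɴʊ]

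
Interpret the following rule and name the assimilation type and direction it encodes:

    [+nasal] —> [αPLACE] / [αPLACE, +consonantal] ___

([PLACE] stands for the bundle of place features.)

The rule copies the place features (abbreviated [PLACE]) from the environment onto the target, so the assimilating feature is place.
The conditioning segment sits to the left of the focus bar, meaning the trigger precedes the segment that changes — progressive assimilation.

progressive place assimilation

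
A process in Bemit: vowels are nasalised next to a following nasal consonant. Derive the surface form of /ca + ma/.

[cãma]

/a/ sits next to the nasal /m/ and is therefore nasalised to [ã].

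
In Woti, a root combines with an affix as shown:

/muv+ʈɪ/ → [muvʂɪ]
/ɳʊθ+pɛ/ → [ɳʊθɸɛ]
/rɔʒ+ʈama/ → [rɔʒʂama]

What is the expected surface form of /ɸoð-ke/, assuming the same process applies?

The data show progressive manner assimilation: /ʈ/ → [ʂ] after /v/; /p/ → [ɸ] after /θ/; /ʈ/ → [ʂ] after /ʒ/. In each pair only manner changes, matching the preceding consonant, while place and voice stay constant.
/k/ is a voiceless velar stop. The preceding trigger /ð/ is a fricative, so /k/ must become a fricative as well.
A voiceless velar fricative is [x], so the surface segment is [x].

[ɸoðxe]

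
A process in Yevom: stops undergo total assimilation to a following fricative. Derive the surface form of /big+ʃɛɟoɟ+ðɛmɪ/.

[biʃʃɛɟoððɛmɪ]

/g/ is the segment targeted by the rule; it sits immediately before /ʃ/, so it assimilates completely and surfaces as [ʃ].
At the second juncture, /ɟ/ likewise becomes [ð] adjacent to /ð/.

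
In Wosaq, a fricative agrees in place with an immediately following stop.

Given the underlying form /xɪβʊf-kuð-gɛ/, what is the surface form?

The rule targets /f/ (voiceless labiodental fricative), which sits before the trigger /k/ (velar).
A voiceless velar fricative is [x], so the surface segment is [x].
The same rule applies at the second boundary: /ð/ → [ɣ] next to /g/.

[xɪβʊxkuɣgɛ]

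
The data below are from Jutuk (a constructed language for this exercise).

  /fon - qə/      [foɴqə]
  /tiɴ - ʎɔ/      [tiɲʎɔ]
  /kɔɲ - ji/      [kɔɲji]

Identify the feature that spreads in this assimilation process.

place

Underlying /n/ is realised as [ɴ] next to /q/; /q/ itself does not change.
The change alveolar → uvular matches the place of the following /q/, identifying this as place assimilation.
Checking the remaining alternation: /ɴ/ → [ɲ] before /ʎ/ (uvular → palatal, matching palatal) — only place changes, and always toward the following segment.
No alternation appears in [kɔɲji]: there the adjacent consonants already agree in place (/ɲ/ and /j/ are both palatal), so this form is consistent with the same rule.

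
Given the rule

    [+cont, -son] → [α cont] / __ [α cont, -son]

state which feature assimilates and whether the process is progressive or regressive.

regressive manner assimilation

The rule copies [cont] (continuancy) from the environment onto the target fricatives; since [±cont] encodes the stop/fricative manner contrast, the assimilating dimension is manner.
Since the environment is written after the underscore, the trigger follows the target; the direction is regressive.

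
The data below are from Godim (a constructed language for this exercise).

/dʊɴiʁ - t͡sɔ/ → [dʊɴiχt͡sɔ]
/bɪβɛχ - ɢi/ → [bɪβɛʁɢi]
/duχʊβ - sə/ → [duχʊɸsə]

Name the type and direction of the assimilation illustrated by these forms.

regressive voicing assimilation

Comparing underlying and surface forms, /ʁ/ → [χ] is the alternation; the neighbouring /t͡s/ is constant.
/ʁ/ is voiced while /t͡s/ is voiceless; the output [χ] is voiceless, matching the trigger — so the feature that spreads is voicing.
Place and manner are unchanged, so the assimilation is partial, not total.
The other alternating forms pattern the same way: /χ/ → [ʁ] before /ɢ/ (voiceless → voiced, matching voiced); /β/ → [ɸ] before /s/ (voiced → voiceless, matching voiceless) — only voicing changes, and always toward the following segment.
Since the segment that changes precedes the conditioning segment, the assimilation is regressive.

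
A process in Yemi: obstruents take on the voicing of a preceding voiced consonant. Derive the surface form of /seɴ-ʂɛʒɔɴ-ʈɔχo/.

[seɴʐɛʒɔɴɖɔχo]

/ʂ/ is a voiceless retroflex fricative. The preceding trigger /ɴ/ is voiced, so /ʂ/ must become voiced as well.
Changing only its voicing to voiced gives [ʐ] — the voiced retroflex fricative.
The same rule applies at the second boundary: /ʈ/ → [ɖ] next to /ɴ/.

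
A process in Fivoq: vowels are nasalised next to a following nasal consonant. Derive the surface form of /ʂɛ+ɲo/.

[ʂɛ̃ɲo]

/ɛ/ sits next to the nasal /ɲ/ and is therefore nasalised to [ɛ̃].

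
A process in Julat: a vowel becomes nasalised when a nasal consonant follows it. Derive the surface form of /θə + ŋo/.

[θə̃ŋo]

/ə/ sits next to the nasal /ŋ/ and is therefore nasalised to [ə̃].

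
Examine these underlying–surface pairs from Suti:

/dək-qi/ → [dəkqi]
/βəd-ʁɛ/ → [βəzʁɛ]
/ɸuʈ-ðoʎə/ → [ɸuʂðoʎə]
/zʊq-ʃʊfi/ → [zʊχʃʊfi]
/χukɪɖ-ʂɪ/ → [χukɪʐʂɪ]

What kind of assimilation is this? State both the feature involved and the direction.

Underlying /d/ is realised as [z] next to /ʁ/; /ʁ/ itself does not change.
/d/ is a stop while /ʁ/ is a fricative; the output [z] is a fricative, matching the trigger — so the feature that spreads is manner.
Place and voice are unchanged, so the assimilation is partial, not total.
The same holds elsewhere in the data: /ʈ/ → [ʂ] before /ð/ (stop → fricative, matching a fricative); /q/ → [χ] before /ʃ/ (stop → fricative, matching a fricative); /ɖ/ → [ʐ] before /ʂ/ (stop → fricative, matching a fricative) — only manner changes, and always toward the following segment.
Nothing changes in [dəkqi]: there the adjacent consonants already agree in manner (/k/ and /q/ are both stops), so this form is consistent with the same rule.
The trigger is the following segment, so the direction is regressive (anticipatory).

regressive manner assimilation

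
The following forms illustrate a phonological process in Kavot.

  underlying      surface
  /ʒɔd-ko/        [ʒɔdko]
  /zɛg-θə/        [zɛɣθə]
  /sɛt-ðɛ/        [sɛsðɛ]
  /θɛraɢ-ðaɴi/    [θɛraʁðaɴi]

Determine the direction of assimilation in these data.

regressive

The segment that alternates is /g/, which surfaces as [ɣ] when adjacent to /θ/.
/g/ is a stop while /θ/ is a fricative; the output [ɣ] is a fricative, matching the trigger — so the feature that spreads is manner.
The other alternating forms pattern the same way: /t/ → [s] before /ð/ (stop → fricative, matching a fricative); /ɢ/ → [ʁ] before /ð/ (stop → fricative, matching a fricative) — only manner changes, and always toward the following segment.
Nothing changes in [ʒɔdko]: there the adjacent consonants already agree in manner (/d/ and /k/ are both stops), so this form is consistent with the same rule.
Since the segment that changes precedes the conditioning segment, the assimilation is regressive.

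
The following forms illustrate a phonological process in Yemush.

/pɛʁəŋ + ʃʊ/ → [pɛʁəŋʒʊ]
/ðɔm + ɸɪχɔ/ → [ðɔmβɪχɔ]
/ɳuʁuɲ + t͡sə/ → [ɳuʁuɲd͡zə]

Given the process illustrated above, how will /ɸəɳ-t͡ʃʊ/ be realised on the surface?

The data show progressive voicing assimilation: /ʃ/ → [ʒ] after /ŋ/; /ɸ/ → [β] after /m/; /t͡s/ → [d͡z] after /ɲ/. In each pair only voicing changes, matching the preceding consonant, while place and manner stay constant.
The rule targets /t͡ʃ/ (voiceless postalveolar affricate), which sits after the trigger /ɳ/ (voiced).
Changing only its voicing to voiced gives [d͡ʒ] — the voiced postalveolar affricate.

[ɸəɳd͡ʒʊ]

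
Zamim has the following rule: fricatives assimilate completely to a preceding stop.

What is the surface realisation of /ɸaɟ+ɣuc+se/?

/ɣ/ is the segment targeted by the rule; it sits immediately after /ɟ/, so it assimilates completely and surfaces as [ɟ].
At the second juncture, /s/ likewise becomes [c] adjacent to /c/.

[ɸaɟɟucce]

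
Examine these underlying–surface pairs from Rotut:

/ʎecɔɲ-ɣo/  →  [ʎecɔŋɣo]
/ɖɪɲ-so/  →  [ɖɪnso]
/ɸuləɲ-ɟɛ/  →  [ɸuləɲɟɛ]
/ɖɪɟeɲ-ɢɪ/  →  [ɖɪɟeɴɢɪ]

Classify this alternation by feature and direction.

regressive place assimilation

Underlying /ɲ/ is realised as [ŋ] next to /ɣ/; /ɣ/ itself does not change.
The change palatal → velar matches the place of the following /ɣ/, identifying this as place assimilation.
Manner and voice are unchanged, so the assimilation is partial, not total.
The same holds elsewhere in the data: /ɲ/ → [n] before /s/ (palatal → alveolar, matching alveolar); /ɲ/ → [ɴ] before /ɢ/ (palatal → uvular, matching uvular) — only place changes, and always toward the following segment.
No alternation appears in [ɸuləɲɟɛ]: there the adjacent consonants already agree in place (/ɲ/ and /ɟ/ are both palatal), so this form is consistent with the same rule.
The trigger is the following segment, so the direction is regressive (anticipatory).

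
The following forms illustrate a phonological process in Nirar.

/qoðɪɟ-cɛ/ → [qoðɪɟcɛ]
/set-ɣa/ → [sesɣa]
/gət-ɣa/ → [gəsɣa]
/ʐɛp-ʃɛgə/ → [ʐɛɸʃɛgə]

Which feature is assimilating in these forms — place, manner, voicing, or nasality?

manner

Underlying /t/ is realised as [s] next to /ɣ/; /ɣ/ itself does not change.
/t/ is a stop while /ɣ/ is a fricative; the output [s] is a fricative, matching the trigger — so the feature that spreads is manner.
The other alternating form patterns the same way: /p/ → [ɸ] before /ʃ/ (stop → fricative, matching a fricative) — only manner changes, and always toward the following segment.
No alternation appears in [qoðɪɟcɛ]: there the adjacent consonants already agree in manner (/ɟ/ and /c/ are both stops), so this form is consistent with the same rule.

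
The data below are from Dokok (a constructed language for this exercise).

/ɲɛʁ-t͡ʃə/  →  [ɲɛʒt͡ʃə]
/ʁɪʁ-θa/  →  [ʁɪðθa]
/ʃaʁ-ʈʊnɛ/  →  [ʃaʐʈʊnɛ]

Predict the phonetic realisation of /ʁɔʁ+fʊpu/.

[ʁɔvfʊpu]

The data show regressive place assimilation: /ʁ/ → [ʒ] before /t͡ʃ/; /ʁ/ → [ð] before /θ/; /ʁ/ → [ʐ] before /ʈ/. In each pair only place changes, matching the following consonant, while manner and voice stay constant.
/ʁ/ is a voiced uvular fricative. The following trigger /f/ is labiodental, so /ʁ/ must become labiodental as well.
The voiced labiodental fricative is [v], so /ʁ/ → [v].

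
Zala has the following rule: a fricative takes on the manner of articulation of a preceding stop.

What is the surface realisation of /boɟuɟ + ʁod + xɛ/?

[boɟuɟɢodkɛ]

The rule targets /ʁ/ (voiced uvular fricative), which sits after the trigger /ɟ/ (stop).
The voiced uvular stop is [ɢ], so /ʁ/ → [ɢ].
The same rule applies at the second boundary: /x/ → [k] next to /d/.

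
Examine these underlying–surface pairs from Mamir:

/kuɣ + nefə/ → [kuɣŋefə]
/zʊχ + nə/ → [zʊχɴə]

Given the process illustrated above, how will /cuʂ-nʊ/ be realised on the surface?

The data show progressive place assimilation: /n/ → [ŋ] after /ɣ/; /n/ → [ɴ] after /χ/. In each pair only place changes, matching the preceding consonant, while manner and voice stay constant.
/n/ is a voiced alveolar nasal. The preceding trigger /ʂ/ is retroflex, so /n/ must become retroflex as well.
A voiced retroflex nasal is [ɳ], so the surface segment is [ɳ].

[cuʂɳʊ]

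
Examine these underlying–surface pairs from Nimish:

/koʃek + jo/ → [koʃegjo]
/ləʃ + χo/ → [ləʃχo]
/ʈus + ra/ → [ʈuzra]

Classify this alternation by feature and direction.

Underlying /k/ is realised as [g] next to /j/; /j/ itself does not change.
The change voiceless → voiced matches the voicing of the following /j/, identifying this as voicing assimilation.
Place and manner are unchanged, so the assimilation is partial, not total.
The other alternating form patterns the same way: /s/ → [z] before /r/ (voiceless → voiced, matching voiced) — only voicing changes, and always toward the following segment.
Nothing changes in [ləʃχo]: there the adjacent consonants already agree in voicing (/ʃ/ and /χ/ are both voiceless), so this form is consistent with the same rule.
The trigger is the following segment, so the direction is regressive (anticipatory).

regressive voicing assimilation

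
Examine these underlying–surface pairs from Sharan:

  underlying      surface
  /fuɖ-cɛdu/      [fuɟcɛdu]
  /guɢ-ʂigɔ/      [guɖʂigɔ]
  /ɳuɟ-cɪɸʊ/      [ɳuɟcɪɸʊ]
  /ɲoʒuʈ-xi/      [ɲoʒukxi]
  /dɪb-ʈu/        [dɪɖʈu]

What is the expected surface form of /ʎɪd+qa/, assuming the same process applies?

The data show regressive place assimilation: /ɖ/ → [ɟ] before /c/; /ɢ/ → [ɖ] before /ʂ/; /ʈ/ → [k] before /x/; /b/ → [ɖ] before /ʈ/. In each pair only place changes, matching the following consonant, while manner and voice stay constant.
Nothing changes in [ɳuɟcɪɸʊ]: there the adjacent consonants already agree in place (/ɟ/ and /c/ are both palatal), so this form is consistent with the same rule.
The rule targets /d/ (voiced alveolar stop), which sits before the trigger /q/ (uvular).
The voiced uvular stop is [ɢ], so /d/ → [ɢ].

[ʎɪɢqa]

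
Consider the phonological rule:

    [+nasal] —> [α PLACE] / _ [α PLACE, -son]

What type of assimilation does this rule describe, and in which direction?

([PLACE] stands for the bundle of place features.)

regressive place assimilation

The shared variable α links the value of the place features (abbreviated [PLACE]) on the target to the same value on the neighbouring segment, so place is the feature that assimilates.
The conditioning segment sits to the right of the focus bar, meaning the trigger follows the segment that changes — regressive assimilation.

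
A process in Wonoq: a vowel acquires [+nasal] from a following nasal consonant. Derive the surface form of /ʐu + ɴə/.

The vowel /u/ is adjacent to the following nasal /ɴ/, so it acquires [+nasal] and surfaces as [ũ].

[ʐũɴə]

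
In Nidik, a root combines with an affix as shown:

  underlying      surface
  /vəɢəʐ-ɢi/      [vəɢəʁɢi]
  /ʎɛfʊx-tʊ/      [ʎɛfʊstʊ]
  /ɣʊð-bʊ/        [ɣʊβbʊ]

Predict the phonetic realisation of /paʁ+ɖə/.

The data show regressive place assimilation: /ʐ/ → [ʁ] before /ɢ/; /x/ → [s] before /t/; /ð/ → [β] before /b/. In each pair only place changes, matching the following consonant, while manner and voice stay constant.
/ʁ/ is a voiced uvular fricative. The following trigger /ɖ/ is retroflex, so /ʁ/ must become retroflex as well.
A voiced retroflex fricative is [ʐ], so the surface segment is [ʐ].

[paʐɖə]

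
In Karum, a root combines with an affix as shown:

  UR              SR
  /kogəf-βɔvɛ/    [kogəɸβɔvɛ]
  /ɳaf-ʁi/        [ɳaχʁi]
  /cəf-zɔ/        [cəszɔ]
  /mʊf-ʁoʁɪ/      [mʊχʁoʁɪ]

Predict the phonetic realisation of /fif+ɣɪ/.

The data show regressive place assimilation: /f/ → [ɸ] before /β/; /f/ → [χ] before /ʁ/; /f/ → [s] before /z/. In each pair only place changes, matching the following consonant, while manner and voice stay constant.
/f/ is a voiceless labiodental fricative. The following trigger /ɣ/ is velar, so /f/ must become velar as well.
The voiceless velar fricative is [x], so /f/ → [x].

[fixɣɪ]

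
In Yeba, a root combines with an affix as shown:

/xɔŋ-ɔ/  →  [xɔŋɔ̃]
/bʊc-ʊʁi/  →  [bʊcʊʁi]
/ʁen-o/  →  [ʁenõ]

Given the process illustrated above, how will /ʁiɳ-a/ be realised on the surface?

[ʁiɳã]

The data show progressive nasality assimilation (vowel nasalisation): /ɔ/ → [ɔ̃] after /ŋ/; /o/ → [õ] after /n/ — a vowel is nasalised by an immediately preceding nasal consonant.
No change occurs in [bʊcʊʁi] because the vowel at the boundary is adjacent to an oral consonant, not a nasal (/ʊ/ next to /c/).
/a/ sits next to the nasal /ɳ/ and is therefore nasalised to [ã].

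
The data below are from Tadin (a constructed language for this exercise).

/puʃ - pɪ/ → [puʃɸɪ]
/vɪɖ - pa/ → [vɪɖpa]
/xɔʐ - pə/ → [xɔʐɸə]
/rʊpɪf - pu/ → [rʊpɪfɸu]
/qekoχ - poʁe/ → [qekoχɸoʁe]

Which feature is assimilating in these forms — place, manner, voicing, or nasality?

Comparing underlying and surface forms, /p/ → [ɸ] is the alternation; the neighbouring /ʃ/ is constant.
/p/ is a stop while /ʃ/ is a fricative; the output [ɸ] is a fricative, matching the trigger — so the feature that spreads is manner.
Checking the remaining alternations: /p/ → [ɸ] after /ʐ/ (stop → fricative, matching a fricative); /p/ → [ɸ] after /f/ (stop → fricative, matching a fricative); /p/ → [ɸ] after /χ/ (stop → fricative, matching a fricative) — only manner changes, and always toward the preceding segment.
No alternation appears in [vɪɖpa]: there the adjacent consonants already agree in manner (/p/ and /ɖ/ are both stops), so this form is consistent with the same rule.

manner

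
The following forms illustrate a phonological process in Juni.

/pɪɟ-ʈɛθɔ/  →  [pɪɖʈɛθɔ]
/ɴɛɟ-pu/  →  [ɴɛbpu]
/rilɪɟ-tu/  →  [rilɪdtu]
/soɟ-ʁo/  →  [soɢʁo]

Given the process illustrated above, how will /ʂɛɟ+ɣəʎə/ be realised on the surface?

[ʂɛgɣəʎə]

The data show regressive place assimilation: /ɟ/ → [ɖ] before /ʈ/; /ɟ/ → [b] before /p/; /ɟ/ → [d] before /t/; /ɟ/ → [ɢ] before /ʁ/. In each pair only place changes, matching the following consonant, while manner and voice stay constant.
/ɟ/ is a voiced palatal stop. The following trigger /ɣ/ is velar, so /ɟ/ must become velar as well.
Changing only its place to velar gives [g] — the voiced velar stop.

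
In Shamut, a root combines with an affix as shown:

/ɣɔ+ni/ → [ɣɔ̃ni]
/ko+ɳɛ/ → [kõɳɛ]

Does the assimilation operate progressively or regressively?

regressive

The vowel /ɔ/ surfaces as nasalised [ɔ̃] next to the following nasal /n/ — it has acquired the [+nasal] feature of its neighbour.
Likewise in the remaining data: /o/ → [õ] before /ɳ/ — each time a vowel is nasalised next to a following nasal.
Because the conditioning nasal is to the right of the vowel that changes, the process is regressive (anticipatory).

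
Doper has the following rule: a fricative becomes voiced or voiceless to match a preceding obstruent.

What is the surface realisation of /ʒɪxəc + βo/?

[ʒɪxəcɸo]

/β/ is a voiced bilabial fricative. The preceding trigger /c/ is voiceless, so /β/ must become voiceless as well.
Changing only its voicing to voiceless gives [ɸ] — the voiceless bilabial fricative.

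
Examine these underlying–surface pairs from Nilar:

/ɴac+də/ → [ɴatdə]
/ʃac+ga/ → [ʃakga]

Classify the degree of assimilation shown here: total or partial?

partial assimilation

Comparing underlying and surface forms, /c/ → [t] is the alternation; the neighbouring /d/ is constant.
The change palatal → alveolar matches the place of the following /d/, identifying this as place assimilation.
Manner and voice are unchanged, so the assimilation is partial, not total.
Checking the remaining alternation: /c/ → [k] before /g/ (palatal → velar, matching velar) — only place changes, and always toward the following segment.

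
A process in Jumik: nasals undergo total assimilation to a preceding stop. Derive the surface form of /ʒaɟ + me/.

/m/ is the segment targeted by the rule; it sits immediately after /ɟ/, so it assimilates completely and surfaces as [ɟ].

[ʒaɟɟe]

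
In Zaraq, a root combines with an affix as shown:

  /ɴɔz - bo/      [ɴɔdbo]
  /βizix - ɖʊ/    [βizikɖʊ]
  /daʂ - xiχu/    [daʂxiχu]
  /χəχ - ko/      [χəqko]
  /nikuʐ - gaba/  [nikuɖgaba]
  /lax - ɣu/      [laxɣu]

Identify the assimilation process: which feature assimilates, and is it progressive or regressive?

Comparing underlying and surface forms, /z/ → [d] is the alternation; the neighbouring /b/ is constant.
/z/ is a fricative while /b/ is a stop; the output [d] is a stop, matching the trigger — so the feature that spreads is manner.
Place and voice are unchanged, so the assimilation is partial, not total.
Checking the remaining alternations: /x/ → [k] before /ɖ/ (fricative → stop, matching a stop); /χ/ → [q] before /k/ (fricative → stop, matching a stop); /ʐ/ → [ɖ] before /g/ (fricative → stop, matching a stop) — only manner changes, and always toward the following segment.
Nothing changes in [daʂxiχu], [laxɣu]: there the adjacent consonants already agree in manner (/ʂ/ and /x/ are both fricatives; /x/ and /ɣ/ are both fricatives), so these forms are consistent with the same rule.
Since the segment that changes precedes the conditioning segment, the assimilation is regressive.

regressive manner assimilation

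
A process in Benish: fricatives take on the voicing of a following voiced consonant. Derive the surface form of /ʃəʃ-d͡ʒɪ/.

[ʃəʒd͡ʒɪ]

The rule targets /ʃ/ (voiceless postalveolar fricative), which sits before the trigger /d͡ʒ/ (voiced).
A voiced postalveolar fricative is [ʒ], so the surface segment is [ʒ].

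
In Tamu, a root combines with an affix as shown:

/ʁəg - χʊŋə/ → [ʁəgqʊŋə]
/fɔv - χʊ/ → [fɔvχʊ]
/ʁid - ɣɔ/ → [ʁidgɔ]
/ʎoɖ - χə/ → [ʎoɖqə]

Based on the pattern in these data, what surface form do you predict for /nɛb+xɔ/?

[nɛbkɔ]

The data show progressive manner assimilation: /χ/ → [q] after /g/; /ɣ/ → [g] after /d/; /χ/ → [q] after /ɖ/. In each pair only manner changes, matching the preceding consonant, while place and voice stay constant.
No alternation appears in [fɔvχʊ]: there the adjacent consonants already agree in manner (/χ/ and /v/ are both fricatives), so this form is consistent with the same rule.
The rule targets /x/ (voiceless velar fricative), which sits after the trigger /b/ (stop).
Changing only its manner to stop gives [k] — the voiceless velar stop.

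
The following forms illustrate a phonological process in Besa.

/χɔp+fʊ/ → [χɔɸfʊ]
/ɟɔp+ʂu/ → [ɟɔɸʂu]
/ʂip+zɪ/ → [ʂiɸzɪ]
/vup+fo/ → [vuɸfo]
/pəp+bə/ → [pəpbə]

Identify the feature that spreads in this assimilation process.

The segment that alternates is /p/, which surfaces as [ɸ] when adjacent to /f/.
The change stop → fricative matches the manner of the following /f/, identifying this as manner assimilation.
The other alternating forms pattern the same way: /p/ → [ɸ] before /ʂ/ (stop → fricative, matching a fricative); /p/ → [ɸ] before /z/ (stop → fricative, matching a fricative) — only manner changes, and always toward the following segment.
Nothing changes in [pəpbə]: there the adjacent consonants already agree in manner (/p/ and /b/ are both stops), so this form is consistent with the same rule.

manner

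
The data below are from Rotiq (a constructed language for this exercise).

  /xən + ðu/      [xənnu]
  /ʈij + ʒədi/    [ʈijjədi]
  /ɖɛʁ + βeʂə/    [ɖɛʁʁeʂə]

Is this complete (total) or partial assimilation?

total assimilation

The segment that alternates is /ð/, which surfaces as [n] when adjacent to /n/.
The output [n] is identical to the trigger /n/ — every feature (place, manner, voicing) has been copied — so this is total assimilation.
The other forms behave the same way: /ʒ/ → [j] after /j/; /β/ → [ʁ] after /ʁ/ — in each case the output is a copy of the preceding consonant.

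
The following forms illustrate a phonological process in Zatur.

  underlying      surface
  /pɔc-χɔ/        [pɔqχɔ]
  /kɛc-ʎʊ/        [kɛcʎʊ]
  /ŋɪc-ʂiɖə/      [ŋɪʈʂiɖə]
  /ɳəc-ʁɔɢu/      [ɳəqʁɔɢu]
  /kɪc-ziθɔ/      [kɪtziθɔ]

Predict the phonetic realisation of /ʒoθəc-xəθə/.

[ʒoθəkxəθə]

The data show regressive place assimilation: /c/ → [q] before /χ/; /c/ → [ʈ] before /ʂ/; /c/ → [q] before /ʁ/; /c/ → [t] before /z/. In each pair only place changes, matching the following consonant, while manner and voice stay constant.
Nothing changes in [kɛcʎʊ]: there the adjacent consonants already agree in place (/c/ and /ʎ/ are both palatal), so this form is consistent with the same rule.
/c/ is a voiceless palatal stop. The following trigger /x/ is velar, so /c/ must become velar as well.
The voiceless velar stop is [k], so /c/ → [k].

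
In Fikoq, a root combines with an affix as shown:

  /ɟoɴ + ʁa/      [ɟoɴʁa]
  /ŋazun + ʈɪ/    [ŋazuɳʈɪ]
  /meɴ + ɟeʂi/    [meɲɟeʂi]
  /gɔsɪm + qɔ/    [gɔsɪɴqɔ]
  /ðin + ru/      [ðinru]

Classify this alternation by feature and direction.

regressive place assimilation

Comparing underlying and surface forms, /n/ → [ɳ] is the alternation; the neighbouring /ʈ/ is constant.
The change alveolar → retroflex matches the place of the following /ʈ/, identifying this as place assimilation.
Manner and voice are unchanged, so the assimilation is partial, not total.
The same holds elsewhere in the data: /ɴ/ → [ɲ] before /ɟ/ (uvular → palatal, matching palatal); /m/ → [ɴ] before /q/ (bilabial → uvular, matching uvular) — only place changes, and always toward the following segment.
No alternation appears in [ɟoɴʁa], [ðinru]: there the adjacent consonants already agree in place (/ɴ/ and /ʁ/ are both uvular; /n/ and /r/ are both alveolar), so these forms are consistent with the same rule.
Since the segment that changes precedes the conditioning segment, the assimilation is regressive.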